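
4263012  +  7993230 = 12256242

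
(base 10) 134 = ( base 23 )5j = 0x86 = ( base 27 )4q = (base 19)71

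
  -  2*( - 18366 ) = 36732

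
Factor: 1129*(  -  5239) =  - 13^2 * 31^1*1129^1 = - 5914831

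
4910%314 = 200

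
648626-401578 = 247048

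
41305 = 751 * 55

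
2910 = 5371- 2461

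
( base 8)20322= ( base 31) 8N1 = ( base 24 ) EE2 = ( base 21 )J12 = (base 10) 8402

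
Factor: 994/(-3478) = - 7^1*37^( - 1) * 47^(-1)*71^1 = -497/1739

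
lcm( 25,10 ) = 50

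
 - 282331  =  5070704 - 5353035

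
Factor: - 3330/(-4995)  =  2^1*3^( - 1)  =  2/3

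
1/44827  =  1/44827 = 0.00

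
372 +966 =1338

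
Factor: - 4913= - 17^3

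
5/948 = 5/948 =0.01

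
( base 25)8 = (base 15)8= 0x8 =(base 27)8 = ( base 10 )8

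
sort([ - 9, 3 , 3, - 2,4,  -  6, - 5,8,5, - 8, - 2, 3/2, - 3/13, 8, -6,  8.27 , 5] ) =[  -  9,-8,- 6, - 6,  -  5, - 2, - 2,-3/13,  3/2, 3, 3,4, 5, 5, 8,8, 8.27]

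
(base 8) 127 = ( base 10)87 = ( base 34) 2j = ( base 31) 2P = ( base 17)52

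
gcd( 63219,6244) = 1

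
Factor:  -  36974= - 2^1*7^1 * 19^1*139^1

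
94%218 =94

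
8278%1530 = 628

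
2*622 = 1244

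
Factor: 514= 2^1*257^1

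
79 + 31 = 110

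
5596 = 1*5596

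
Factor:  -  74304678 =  - 2^1*3^1*7^2*252737^1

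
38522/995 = 38 + 712/995 = 38.72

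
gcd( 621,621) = 621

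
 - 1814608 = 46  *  ( - 39448 )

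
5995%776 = 563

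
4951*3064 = 15169864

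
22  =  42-20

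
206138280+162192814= 368331094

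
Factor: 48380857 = 7^1*317^1 * 21803^1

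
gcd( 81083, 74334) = 1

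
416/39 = 32/3 = 10.67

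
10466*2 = 20932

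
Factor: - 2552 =-2^3*11^1* 29^1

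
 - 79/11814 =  - 79/11814 = - 0.01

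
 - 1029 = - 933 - 96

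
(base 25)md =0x233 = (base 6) 2335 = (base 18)1d5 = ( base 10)563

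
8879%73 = 46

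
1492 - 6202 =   -  4710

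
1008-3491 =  - 2483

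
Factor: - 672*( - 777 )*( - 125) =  - 2^5*3^2*5^3 *7^2*37^1 = - 65268000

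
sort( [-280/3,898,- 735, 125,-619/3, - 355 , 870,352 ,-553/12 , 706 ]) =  [-735,-355 ,-619/3, - 280/3,  -  553/12 , 125, 352, 706, 870,  898 ] 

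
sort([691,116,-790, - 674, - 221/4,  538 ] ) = [-790, -674 ,-221/4 , 116,538,  691 ] 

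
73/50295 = 73/50295 = 0.00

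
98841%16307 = 999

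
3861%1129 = 474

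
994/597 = 1 + 397/597 = 1.66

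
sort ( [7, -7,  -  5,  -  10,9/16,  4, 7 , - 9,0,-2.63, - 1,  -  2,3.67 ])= [  -  10, - 9, -7,- 5, - 2.63,  -  2, - 1,0, 9/16, 3.67,4, 7, 7 ] 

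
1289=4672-3383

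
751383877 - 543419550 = 207964327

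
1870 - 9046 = - 7176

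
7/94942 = 7/94942 = 0.00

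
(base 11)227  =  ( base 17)fg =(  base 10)271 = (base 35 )7Q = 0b100001111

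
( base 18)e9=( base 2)100000101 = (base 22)bj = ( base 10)261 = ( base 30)8l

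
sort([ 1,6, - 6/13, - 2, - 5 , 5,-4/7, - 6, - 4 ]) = [ - 6,  -  5, - 4 , -2, - 4/7, - 6/13, 1,  5 , 6 ] 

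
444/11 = 40  +  4/11 = 40.36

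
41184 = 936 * 44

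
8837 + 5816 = 14653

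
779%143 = 64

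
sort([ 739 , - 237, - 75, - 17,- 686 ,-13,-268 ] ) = [-686, - 268, - 237, - 75,-17,-13,739]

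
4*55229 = 220916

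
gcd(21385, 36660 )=3055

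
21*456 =9576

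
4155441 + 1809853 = 5965294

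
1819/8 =227 + 3/8= 227.38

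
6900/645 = 10 + 30/43= 10.70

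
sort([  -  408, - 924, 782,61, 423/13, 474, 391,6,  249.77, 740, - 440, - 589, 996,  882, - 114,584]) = [ - 924, - 589, - 440, - 408, - 114 , 6, 423/13,61,249.77, 391,474,  584, 740, 782, 882, 996]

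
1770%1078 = 692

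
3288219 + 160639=3448858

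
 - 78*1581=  - 123318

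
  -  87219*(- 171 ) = 14914449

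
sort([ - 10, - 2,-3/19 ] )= [ - 10, - 2,  -  3/19] 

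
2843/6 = 2843/6 = 473.83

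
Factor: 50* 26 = 1300 = 2^2*5^2  *  13^1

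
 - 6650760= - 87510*76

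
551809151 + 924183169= 1475992320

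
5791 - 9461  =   - 3670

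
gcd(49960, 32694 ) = 2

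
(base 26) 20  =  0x34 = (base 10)52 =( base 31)1l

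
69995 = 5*13999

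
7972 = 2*3986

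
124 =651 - 527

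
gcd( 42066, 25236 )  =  18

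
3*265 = 795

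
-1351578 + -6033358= - 7384936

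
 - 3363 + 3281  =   - 82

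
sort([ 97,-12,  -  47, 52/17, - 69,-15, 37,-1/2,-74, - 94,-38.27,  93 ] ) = [ - 94, - 74,-69,-47, - 38.27, - 15, - 12, - 1/2, 52/17,37, 93, 97 ]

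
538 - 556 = -18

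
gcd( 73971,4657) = 1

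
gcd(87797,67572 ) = 1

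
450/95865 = 30/6391 = 0.00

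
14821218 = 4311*3438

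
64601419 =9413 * 6863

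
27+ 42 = 69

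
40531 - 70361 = -29830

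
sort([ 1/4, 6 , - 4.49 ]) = [ - 4.49,  1/4,6 ]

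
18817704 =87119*216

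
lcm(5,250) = 250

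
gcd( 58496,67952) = 16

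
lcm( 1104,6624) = 6624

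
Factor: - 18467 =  - 59^1*313^1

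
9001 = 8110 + 891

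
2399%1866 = 533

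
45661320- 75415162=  - 29753842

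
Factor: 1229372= 2^2 * 17^1*101^1* 179^1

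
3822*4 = 15288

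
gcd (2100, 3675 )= 525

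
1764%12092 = 1764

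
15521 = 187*83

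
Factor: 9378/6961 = 2^1*3^2 * 521^1*6961^( - 1 )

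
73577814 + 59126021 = 132703835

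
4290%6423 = 4290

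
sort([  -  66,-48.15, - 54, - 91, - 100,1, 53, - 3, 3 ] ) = [ - 100, - 91 ,-66,-54,-48.15 ,-3, 1, 3,  53]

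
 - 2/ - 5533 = 2/5533 = 0.00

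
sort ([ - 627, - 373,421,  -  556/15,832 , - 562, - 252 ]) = [ - 627, - 562, - 373,-252, - 556/15,421, 832 ] 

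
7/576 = 7/576 = 0.01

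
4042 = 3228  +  814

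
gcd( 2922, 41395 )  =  487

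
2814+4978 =7792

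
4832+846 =5678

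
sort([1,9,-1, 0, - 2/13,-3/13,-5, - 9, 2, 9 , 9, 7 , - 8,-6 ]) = [ - 9,  -  8, -6, - 5,-1, - 3/13,-2/13,0,1, 2, 7, 9, 9, 9 ]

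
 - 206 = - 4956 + 4750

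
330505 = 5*66101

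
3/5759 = 3/5759= 0.00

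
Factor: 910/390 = 7/3 = 3^ (  -  1)*7^1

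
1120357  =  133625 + 986732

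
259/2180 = 259/2180 = 0.12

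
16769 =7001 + 9768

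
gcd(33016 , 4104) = 8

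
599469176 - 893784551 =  - 294315375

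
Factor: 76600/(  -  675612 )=-50/441 = - 2^1*3^( - 2 ) *5^2 * 7^ (  -  2 )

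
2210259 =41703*53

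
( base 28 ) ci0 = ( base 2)10011010111000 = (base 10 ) 9912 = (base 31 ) A9N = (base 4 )2122320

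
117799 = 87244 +30555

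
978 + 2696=3674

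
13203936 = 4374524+8829412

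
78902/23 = 3430 + 12/23 = 3430.52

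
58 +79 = 137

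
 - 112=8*( - 14 )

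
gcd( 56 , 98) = 14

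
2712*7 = 18984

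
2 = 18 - 16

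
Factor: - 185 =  - 5^1*37^1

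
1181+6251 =7432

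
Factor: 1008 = 2^4*3^2*7^1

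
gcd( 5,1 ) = 1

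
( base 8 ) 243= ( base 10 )163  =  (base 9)201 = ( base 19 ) 8b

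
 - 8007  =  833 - 8840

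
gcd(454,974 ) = 2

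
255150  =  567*450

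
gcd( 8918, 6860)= 686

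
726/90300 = 121/15050 = 0.01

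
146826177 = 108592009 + 38234168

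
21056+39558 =60614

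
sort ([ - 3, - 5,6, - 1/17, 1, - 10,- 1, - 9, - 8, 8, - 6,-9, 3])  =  [ - 10 , - 9, - 9, - 8, - 6, - 5, -3,-1 , - 1/17,1,  3 , 6, 8] 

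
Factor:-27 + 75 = 2^4*3^1 = 48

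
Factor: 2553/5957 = 3/7 = 3^1*7^ ( - 1)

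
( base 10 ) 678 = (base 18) 21C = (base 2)1010100110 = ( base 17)25F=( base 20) 1di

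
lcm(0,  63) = 0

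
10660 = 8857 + 1803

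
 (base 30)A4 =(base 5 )2204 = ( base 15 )154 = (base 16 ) 130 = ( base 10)304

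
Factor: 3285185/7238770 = 657037/1447754 = 2^( - 1)*7^ ( - 2 )*11^( - 1)*17^( - 1 )*79^( - 1 ) * 103^1*6379^1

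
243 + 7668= 7911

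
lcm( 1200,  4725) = 75600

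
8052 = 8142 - 90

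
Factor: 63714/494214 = 7^( - 1 )*37^1*41^(  -  1 ) = 37/287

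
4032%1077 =801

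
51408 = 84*612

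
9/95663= 9/95663=0.00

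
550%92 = 90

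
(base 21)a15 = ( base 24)7GK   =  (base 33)42E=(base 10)4436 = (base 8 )10524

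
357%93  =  78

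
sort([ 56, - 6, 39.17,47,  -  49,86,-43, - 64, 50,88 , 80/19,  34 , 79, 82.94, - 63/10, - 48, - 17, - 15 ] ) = [ - 64, - 49, - 48, - 43, - 17, -15, - 63/10,- 6, 80/19,34, 39.17,47, 50 , 56, 79, 82.94,86,88 ] 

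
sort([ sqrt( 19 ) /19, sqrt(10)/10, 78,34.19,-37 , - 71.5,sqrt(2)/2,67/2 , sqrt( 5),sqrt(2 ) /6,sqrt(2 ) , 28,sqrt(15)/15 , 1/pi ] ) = [ - 71.5, -37,sqrt( 19)/19 , sqrt(2 ) /6,sqrt( 15)/15,sqrt(10 ) /10, 1/pi , sqrt (2 ) /2, sqrt(2), sqrt( 5 ),28,67/2 , 34.19,78] 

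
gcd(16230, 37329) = 1623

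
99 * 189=18711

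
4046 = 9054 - 5008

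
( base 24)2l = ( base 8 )105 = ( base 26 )2h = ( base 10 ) 69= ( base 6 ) 153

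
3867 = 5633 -1766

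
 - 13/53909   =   - 1 + 53896/53909 = - 0.00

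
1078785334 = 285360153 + 793425181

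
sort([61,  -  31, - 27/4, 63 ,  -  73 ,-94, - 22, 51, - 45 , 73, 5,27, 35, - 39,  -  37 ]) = [-94,-73, - 45, - 39, - 37,  -  31, - 22 ,  -  27/4,5,27,35 , 51,61, 63, 73 ] 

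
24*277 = 6648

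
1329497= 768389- - 561108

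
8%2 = 0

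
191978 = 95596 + 96382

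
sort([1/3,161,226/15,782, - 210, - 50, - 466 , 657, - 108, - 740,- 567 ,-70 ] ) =[ - 740, - 567, - 466,-210, - 108, - 70, - 50, 1/3, 226/15,161, 657,782 ]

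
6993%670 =293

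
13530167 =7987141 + 5543026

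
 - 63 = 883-946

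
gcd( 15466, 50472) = 2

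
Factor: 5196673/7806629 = 149^1 * 263^( - 1) * 29683^( - 1)*34877^1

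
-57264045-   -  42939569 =-14324476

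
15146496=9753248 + 5393248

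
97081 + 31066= 128147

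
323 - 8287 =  - 7964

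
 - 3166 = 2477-5643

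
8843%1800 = 1643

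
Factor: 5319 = 3^3*197^1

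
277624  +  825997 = 1103621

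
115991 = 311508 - 195517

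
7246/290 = 3623/145 = 24.99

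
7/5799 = 7/5799= 0.00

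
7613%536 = 109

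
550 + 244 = 794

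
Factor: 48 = 2^4 * 3^1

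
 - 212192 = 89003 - 301195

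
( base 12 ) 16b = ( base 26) 8j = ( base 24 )9b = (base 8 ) 343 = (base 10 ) 227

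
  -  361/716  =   - 1 + 355/716 =- 0.50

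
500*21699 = 10849500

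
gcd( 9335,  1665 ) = 5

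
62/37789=2/1219 = 0.00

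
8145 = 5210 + 2935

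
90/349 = 90/349 = 0.26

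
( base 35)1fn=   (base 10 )1773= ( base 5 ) 24043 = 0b11011101101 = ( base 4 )123231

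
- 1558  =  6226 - 7784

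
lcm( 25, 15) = 75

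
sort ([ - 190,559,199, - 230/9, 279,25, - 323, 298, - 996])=[  -  996,  -  323,  -  190, - 230/9, 25,199,279 , 298,559 ] 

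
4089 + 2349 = 6438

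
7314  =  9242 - 1928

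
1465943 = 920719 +545224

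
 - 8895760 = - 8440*1054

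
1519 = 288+1231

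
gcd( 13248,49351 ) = 1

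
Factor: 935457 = 3^1 * 163^1*1913^1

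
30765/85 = 361+16/17 =361.94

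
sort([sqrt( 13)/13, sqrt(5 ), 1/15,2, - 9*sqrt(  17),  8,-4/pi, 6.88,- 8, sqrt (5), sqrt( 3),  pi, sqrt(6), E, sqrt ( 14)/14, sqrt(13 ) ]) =[ - 9*sqrt(17 ),-8,-4/pi, 1/15, sqrt ( 14 ) /14, sqrt(13) /13, sqrt(3 ),2,sqrt (5 ), sqrt( 5 ), sqrt( 6), E, pi, sqrt(13 ),6.88,8 ] 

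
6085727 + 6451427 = 12537154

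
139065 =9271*15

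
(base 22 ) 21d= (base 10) 1003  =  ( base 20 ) 2A3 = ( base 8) 1753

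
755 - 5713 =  - 4958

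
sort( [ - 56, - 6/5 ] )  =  [ - 56, - 6/5]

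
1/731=1/731=   0.00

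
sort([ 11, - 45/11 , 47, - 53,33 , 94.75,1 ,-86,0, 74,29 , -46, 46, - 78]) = [ - 86, - 78, - 53, - 46, - 45/11,0,1,11,29, 33,  46,47,74,94.75] 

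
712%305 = 102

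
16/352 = 1/22 = 0.05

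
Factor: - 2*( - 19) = 2^1  *19^1=38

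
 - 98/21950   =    -  49/10975=-  0.00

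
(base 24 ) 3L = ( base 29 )36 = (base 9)113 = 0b1011101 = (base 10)93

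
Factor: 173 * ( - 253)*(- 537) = 3^1 * 11^1*23^1*173^1 * 179^1 = 23503953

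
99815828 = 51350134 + 48465694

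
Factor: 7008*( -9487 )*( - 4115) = 2^5*3^1*5^1*53^1*73^1*179^1*823^1 = 273585347040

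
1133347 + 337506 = 1470853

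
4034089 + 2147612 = 6181701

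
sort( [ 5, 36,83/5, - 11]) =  [ - 11,5,83/5, 36 ] 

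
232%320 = 232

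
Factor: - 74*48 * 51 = -181152=- 2^5 * 3^2 * 17^1  *  37^1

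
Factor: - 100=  - 2^2*5^2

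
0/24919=0 = 0.00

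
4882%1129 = 366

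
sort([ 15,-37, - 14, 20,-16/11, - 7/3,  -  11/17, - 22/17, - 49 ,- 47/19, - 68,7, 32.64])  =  [ - 68, - 49,  -  37,- 14,- 47/19, - 7/3,  -  16/11,  -  22/17, - 11/17,7, 15,20,32.64 ] 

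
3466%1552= 362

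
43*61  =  2623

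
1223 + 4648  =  5871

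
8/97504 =1/12188 = 0.00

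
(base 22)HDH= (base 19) 14c0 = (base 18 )185H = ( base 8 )20523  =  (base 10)8531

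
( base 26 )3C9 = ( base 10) 2349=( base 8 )4455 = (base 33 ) 256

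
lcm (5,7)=35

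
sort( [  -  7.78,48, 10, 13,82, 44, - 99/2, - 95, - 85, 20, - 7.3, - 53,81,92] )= [ - 95, - 85, - 53 , - 99/2,-7.78, - 7.3 , 10,13 , 20 , 44,  48,81, 82 , 92]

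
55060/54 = 1019  +  17/27 = 1019.63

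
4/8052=1/2013 = 0.00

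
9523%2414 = 2281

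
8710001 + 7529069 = 16239070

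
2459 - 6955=-4496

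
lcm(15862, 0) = 0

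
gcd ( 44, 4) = 4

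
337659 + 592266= 929925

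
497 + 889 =1386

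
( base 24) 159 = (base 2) 1011000001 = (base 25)135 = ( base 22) 1a1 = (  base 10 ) 705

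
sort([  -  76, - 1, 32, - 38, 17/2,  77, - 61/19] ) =[ -76 , - 38,-61/19, - 1, 17/2,32,77 ]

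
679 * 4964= 3370556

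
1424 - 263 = 1161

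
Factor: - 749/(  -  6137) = 7^1*17^( - 1)*19^ ( - 2)*107^1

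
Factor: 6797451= 3^1*83^1*27299^1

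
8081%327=233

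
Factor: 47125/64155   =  3^( - 1) *5^2*7^(  -  1)*29^1*47^( - 1 ) = 725/987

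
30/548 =15/274 = 0.05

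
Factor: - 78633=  -3^2*8737^1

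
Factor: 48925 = 5^2*19^1*103^1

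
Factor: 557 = 557^1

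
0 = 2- 2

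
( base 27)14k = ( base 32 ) QP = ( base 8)1531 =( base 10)857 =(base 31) rk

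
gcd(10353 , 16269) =1479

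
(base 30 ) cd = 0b101110101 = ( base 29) cp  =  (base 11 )30A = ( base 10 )373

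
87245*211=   18408695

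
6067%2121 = 1825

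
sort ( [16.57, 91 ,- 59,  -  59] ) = [  -  59, -59, 16.57,91] 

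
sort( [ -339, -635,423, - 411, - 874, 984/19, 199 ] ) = [ - 874, - 635,  -  411, - 339,984/19,199,423] 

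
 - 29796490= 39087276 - 68883766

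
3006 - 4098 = -1092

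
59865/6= 9977 + 1/2 = 9977.50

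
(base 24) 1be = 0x356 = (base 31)RH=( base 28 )12E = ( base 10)854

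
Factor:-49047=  - 3^1*16349^1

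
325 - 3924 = -3599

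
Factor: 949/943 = 13^1*23^(- 1)*41^( - 1 )*73^1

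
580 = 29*20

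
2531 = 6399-3868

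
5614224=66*85064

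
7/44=7/44 = 0.16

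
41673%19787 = 2099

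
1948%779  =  390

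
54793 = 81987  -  27194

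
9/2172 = 3/724= 0.00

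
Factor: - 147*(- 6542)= 2^1*3^1*7^2*3271^1 =961674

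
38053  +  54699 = 92752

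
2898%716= 34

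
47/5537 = 47/5537  =  0.01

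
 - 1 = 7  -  8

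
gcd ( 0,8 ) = 8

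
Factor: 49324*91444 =4510383856 =2^4 * 11^1* 19^1*59^1 * 22861^1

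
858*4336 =3720288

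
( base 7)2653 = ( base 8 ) 1772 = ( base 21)26a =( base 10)1018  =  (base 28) 18a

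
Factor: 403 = 13^1*31^1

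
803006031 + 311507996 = 1114514027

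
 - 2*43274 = -86548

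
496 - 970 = - 474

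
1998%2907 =1998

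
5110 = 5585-475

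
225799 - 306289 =  -  80490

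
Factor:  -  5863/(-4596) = 2^( - 2 )*3^( - 1 )*11^1 * 13^1*41^1*383^(-1)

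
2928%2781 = 147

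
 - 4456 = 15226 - 19682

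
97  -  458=- 361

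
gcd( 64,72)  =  8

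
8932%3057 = 2818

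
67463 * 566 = 38184058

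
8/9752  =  1/1219  =  0.00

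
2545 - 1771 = 774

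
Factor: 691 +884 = 3^2*5^2*7^1 = 1575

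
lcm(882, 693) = 9702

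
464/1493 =464/1493=0.31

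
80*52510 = 4200800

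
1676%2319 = 1676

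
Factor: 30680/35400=13/15 = 3^( - 1)*5^(-1) * 13^1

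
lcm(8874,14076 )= 408204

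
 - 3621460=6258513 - 9879973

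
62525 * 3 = 187575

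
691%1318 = 691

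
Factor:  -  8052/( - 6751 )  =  2^2*3^1*11^1*43^( - 1 )*61^1*157^( - 1)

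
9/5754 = 3/1918  =  0.00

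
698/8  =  87 + 1/4 = 87.25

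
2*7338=14676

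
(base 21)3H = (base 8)120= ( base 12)68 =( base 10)80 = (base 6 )212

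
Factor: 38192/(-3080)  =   - 2^1*5^( - 1)*31^1 = -62/5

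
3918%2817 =1101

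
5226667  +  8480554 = 13707221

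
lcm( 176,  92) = 4048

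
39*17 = 663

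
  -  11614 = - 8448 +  - 3166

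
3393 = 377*9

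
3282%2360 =922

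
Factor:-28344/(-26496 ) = 2^ ( - 4) * 3^( - 1)*23^( - 1)*1181^1 = 1181/1104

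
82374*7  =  576618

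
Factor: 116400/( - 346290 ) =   -  40/119 = - 2^3* 5^1 * 7^( -1)*17^ (-1) 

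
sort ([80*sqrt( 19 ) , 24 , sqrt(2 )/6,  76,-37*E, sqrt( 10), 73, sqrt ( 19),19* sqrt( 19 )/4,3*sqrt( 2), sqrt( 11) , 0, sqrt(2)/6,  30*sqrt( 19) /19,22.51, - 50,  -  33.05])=[ - 37 * E, - 50 , - 33.05,0,sqrt( 2)/6, sqrt( 2)/6 , sqrt( 10), sqrt( 11 ),3*sqrt(2), sqrt( 19) , 30*sqrt( 19)/19,19*sqrt( 19)/4 , 22.51,24, 73,76,80*sqrt( 19 )] 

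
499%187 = 125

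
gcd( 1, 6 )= 1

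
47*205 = 9635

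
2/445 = 2/445 = 0.00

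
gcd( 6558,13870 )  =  2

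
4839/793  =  4839/793 =6.10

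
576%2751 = 576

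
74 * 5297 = 391978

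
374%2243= 374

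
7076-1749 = 5327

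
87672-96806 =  - 9134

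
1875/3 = 625 =625.00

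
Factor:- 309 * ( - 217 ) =67053= 3^1*7^1*31^1*103^1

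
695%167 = 27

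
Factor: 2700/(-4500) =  - 3^1*5^( - 1 )= - 3/5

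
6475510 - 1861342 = 4614168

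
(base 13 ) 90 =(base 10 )117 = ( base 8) 165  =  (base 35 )3c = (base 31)3O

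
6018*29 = 174522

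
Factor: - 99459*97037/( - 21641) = 9651202983/21641 = 3^2*17^( - 1)*19^( - 1 )*23^1*43^1*67^(- 1)*257^1*4219^1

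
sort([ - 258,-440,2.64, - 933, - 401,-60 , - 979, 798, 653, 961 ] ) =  [ - 979,-933,-440 ,-401, - 258 , - 60 , 2.64,653, 798,961]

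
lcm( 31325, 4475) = 31325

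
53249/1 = 53249 = 53249.00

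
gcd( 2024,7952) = 8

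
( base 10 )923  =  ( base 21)21K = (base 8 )1633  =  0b1110011011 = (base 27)175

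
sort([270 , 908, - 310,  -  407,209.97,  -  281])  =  [-407, - 310,  -  281,209.97, 270, 908]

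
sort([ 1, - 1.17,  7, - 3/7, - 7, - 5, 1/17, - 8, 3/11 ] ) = [ - 8, - 7, - 5, - 1.17,  -  3/7, 1/17,3/11,1 , 7 ]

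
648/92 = 162/23 = 7.04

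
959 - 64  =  895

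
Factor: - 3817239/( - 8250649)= 3^1*11^(-1)*43^1 * 127^1*233^1 * 750059^( - 1 )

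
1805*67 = 120935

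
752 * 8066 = 6065632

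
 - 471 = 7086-7557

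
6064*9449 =57298736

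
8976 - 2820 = 6156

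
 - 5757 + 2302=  - 3455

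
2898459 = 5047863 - 2149404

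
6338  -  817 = 5521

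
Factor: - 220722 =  - 2^1 * 3^1*36787^1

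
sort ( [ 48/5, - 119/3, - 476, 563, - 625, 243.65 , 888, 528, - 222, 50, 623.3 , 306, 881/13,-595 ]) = [ - 625, - 595,  -  476, - 222, - 119/3, 48/5, 50,881/13, 243.65, 306, 528,563, 623.3, 888 ]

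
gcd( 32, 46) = 2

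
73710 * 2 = 147420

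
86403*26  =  2246478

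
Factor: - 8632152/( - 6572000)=2^( - 2)*3^2*5^ ( - 3)*31^( - 1)*53^( - 1)*119891^1=1079019/821500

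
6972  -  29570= - 22598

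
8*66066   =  528528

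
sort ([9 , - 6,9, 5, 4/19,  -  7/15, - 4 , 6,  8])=[  -  6, -4,- 7/15,4/19,5 , 6,8,9,9] 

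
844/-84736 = -211/21184 = -0.01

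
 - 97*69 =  - 6693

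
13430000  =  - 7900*( - 1700)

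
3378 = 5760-2382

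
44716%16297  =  12122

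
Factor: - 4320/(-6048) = 5^1*7^( - 1 ) = 5/7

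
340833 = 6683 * 51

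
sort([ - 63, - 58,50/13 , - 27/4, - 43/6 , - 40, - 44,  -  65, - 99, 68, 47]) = [ - 99 ,- 65 , - 63, - 58, - 44, - 40,- 43/6, - 27/4 , 50/13,  47 , 68 ]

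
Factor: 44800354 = 2^1*67^1*334331^1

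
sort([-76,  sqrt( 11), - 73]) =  [ - 76 , - 73,sqrt( 11) ] 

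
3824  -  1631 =2193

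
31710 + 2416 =34126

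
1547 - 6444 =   -  4897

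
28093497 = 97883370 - 69789873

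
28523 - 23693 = 4830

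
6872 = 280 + 6592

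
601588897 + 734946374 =1336535271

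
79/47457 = 79/47457 = 0.00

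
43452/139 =312+84/139  =  312.60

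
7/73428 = 7/73428 = 0.00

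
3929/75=52 + 29/75 = 52.39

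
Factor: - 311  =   - 311^1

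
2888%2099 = 789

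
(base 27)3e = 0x5f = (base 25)3k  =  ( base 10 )95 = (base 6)235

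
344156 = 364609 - 20453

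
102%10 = 2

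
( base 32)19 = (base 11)38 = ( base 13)32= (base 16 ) 29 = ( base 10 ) 41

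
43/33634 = 43/33634 = 0.00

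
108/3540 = 9/295 = 0.03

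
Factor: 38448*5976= 2^7 * 3^5 * 83^1*89^1 = 229765248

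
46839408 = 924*50692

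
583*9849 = 5741967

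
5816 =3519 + 2297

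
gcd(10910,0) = 10910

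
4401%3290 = 1111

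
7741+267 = 8008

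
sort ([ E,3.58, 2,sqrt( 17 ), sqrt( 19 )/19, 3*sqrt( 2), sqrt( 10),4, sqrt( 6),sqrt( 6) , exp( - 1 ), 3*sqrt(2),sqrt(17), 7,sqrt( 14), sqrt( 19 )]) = [sqrt( 19)/19, exp (-1), 2, sqrt( 6),sqrt( 6), E,sqrt( 10), 3.58,sqrt( 14), 4, sqrt(17 ), sqrt (17 ),  3 * sqrt( 2), 3 * sqrt( 2),sqrt( 19), 7]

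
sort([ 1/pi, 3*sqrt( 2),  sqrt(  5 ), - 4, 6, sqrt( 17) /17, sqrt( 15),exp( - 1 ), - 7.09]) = [-7.09, - 4, sqrt ( 17 )/17,  1/pi,exp( - 1), sqrt( 5),sqrt( 15),  3*sqrt(2 ), 6] 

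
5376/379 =14 + 70/379  =  14.18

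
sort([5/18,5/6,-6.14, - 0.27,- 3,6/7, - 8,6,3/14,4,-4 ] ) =[ - 8,-6.14,-4, - 3,  -  0.27,3/14,5/18,5/6, 6/7,4,6]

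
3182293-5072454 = -1890161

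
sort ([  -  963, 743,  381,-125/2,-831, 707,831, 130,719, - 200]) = [ - 963,  -  831 , - 200,  -  125/2, 130, 381,707, 719,743, 831 ] 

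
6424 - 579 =5845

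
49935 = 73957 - 24022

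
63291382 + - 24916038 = 38375344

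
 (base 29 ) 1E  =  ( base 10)43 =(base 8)53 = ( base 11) 3a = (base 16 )2B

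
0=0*843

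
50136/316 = 12534/79=158.66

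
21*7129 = 149709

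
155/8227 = 155/8227=0.02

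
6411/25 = 256 + 11/25 = 256.44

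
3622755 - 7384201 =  - 3761446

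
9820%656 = 636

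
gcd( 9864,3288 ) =3288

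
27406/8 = 3425+3/4 = 3425.75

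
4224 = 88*48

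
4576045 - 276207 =4299838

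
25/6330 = 5/1266 = 0.00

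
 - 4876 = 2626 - 7502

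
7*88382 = 618674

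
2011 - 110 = 1901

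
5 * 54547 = 272735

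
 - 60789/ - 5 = 60789/5 = 12157.80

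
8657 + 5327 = 13984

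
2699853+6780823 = 9480676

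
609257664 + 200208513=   809466177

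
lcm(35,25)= 175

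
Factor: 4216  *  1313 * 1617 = 8951078136= 2^3 * 3^1*7^2*11^1*13^1*17^1*31^1*101^1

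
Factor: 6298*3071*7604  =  2^3*37^1*47^1*67^1*83^1 * 1901^1= 147070165432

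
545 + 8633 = 9178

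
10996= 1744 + 9252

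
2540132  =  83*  30604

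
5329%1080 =1009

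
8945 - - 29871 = 38816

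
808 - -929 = 1737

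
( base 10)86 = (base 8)126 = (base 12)72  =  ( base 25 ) 3B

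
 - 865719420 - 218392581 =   -  1084112001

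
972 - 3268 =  - 2296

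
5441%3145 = 2296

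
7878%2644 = 2590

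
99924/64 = 24981/16 = 1561.31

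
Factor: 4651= 4651^1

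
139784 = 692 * 202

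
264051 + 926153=1190204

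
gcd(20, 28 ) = 4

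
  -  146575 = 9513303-9659878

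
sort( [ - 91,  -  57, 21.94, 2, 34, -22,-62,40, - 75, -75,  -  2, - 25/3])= [ - 91, - 75,  -  75,-62, - 57, - 22, - 25/3,-2,2, 21.94 , 34 , 40 ] 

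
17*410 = 6970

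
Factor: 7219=7219^1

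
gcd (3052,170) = 2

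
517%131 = 124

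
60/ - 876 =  - 1 + 68/73 = - 0.07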